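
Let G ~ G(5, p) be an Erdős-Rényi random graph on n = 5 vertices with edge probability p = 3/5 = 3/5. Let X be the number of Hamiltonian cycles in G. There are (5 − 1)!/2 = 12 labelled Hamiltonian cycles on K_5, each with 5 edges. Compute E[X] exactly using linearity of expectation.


K_5 has (5 − 1)!/2 = 12 labelled Hamiltonian cycles.
For each such Hamiltonian cycle H, let X_H = 1 if all 5 edges of H are present in G. Then P[X_H = 1] = p^{5} = (3/5)^{5} = 243/3125.
By linearity of expectation: E[X] = Σ_H E[X_H] = 12 · p^{5} = 12 · 243/3125 = 2916/3125.
Numerically: E[X] ≈ 0.933.

E[X] = 12 · (3/5)^{5} = 2916/3125 ≈ 0.933.


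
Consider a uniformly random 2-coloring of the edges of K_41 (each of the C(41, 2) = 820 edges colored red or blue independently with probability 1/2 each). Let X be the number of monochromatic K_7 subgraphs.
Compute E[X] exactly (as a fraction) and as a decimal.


Let X = Σ_S X_S over the C(41, 7) = 22481940 subsets S of size 7, where X_S = 1 if the K_7 on S is monochromatic.
For a fixed S, the K_7 on S has C(7, 2) = 21 edges. P[all 21 edges red] = (1/2)^21, and likewise for blue, so P[monochromatic] = 2·(1/2)^21 = 2^{1 − 21} = 1/1048576.
By linearity of expectation: E[X] = C(41, 7) · 2^{1 − 21} = 22481940 · 1/1048576 = 5620485/262144.
Numerically: E[X] ≈ 21.4404.

E[X] = C(41,7)·2^(1−C(7,2)) = 5620485/262144 ≈ 21.4404.


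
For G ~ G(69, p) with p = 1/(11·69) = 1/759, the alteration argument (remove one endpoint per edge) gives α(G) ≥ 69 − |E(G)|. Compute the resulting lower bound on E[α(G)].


E[|E(G)|] = C(69, 2)·p = 2346 · (1/759) = 34/11.
E[α(G)] ≥ n − E[|E(G)|] = 69 − 34/11 = 725/11.
Numerically: ≈ 65.9091.
(This is only a lower bound; the true E[α(G)] may be larger.)

E[α(G)] ≥ 725/11 ≈ 65.9091.


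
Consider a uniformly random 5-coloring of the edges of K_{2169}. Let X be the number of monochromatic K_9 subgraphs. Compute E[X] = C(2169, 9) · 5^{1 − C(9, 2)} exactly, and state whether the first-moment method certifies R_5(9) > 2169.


E[X] = C(2169, 9) · 5^{1 − 36} = 2879753360044504243499683 · 5^{−35} = 2879753360044504243499683/2910383045673370361328125.
As a reduced fraction: E[X] = 2879753360044504243499683/2910383045673370361328125 ≈ 0.989476.
Is E[X] < 1? YES.
Since E[X] < 1, there exists a 5-coloring of K_{2169} with no monochromatic K_9; hence R_5(9) > 2169.

E[X] = 2879753360044504243499683/2910383045673370361328125 ≈ 0.989476; E[X] < 1, so R_5(9) > 2169.


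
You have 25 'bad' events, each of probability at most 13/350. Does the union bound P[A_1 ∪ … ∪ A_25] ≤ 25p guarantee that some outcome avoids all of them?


Union bound: P[∪_{i=1}^{25} A_i] ≤ Σ_i P[A_i] ≤ 25·p = 25·(13/350) = 13/14.
Numerically: 13/14 ≈ 0.929.
Is 13/14 < 1? YES.
Since P[∪ A_i] ≤ 13/14 < 1, the complement has P[∩ A_i^c] ≥ 1 − 13/14 = 1/14 > 0, so some outcome avoids every A_i.

25·p = 13/14 ≈ 0.929; existence CERTIFIED by the union bound.


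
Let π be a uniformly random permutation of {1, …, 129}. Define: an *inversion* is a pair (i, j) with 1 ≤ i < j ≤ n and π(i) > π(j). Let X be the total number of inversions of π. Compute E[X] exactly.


Write X = Σ X_I over the C(129, 2) = 8256 pairs i < j, with X_I the indicator of one inversion.
There are 8256 indicators.
For each fixed pair i < j, the values π(i) and π(j) are two distinct elements of {1, …, 129} in uniformly random order; by symmetry P[π(i) > π(j)] = 1/2.
By linearity: E[X] = 8256 · (1/2) = C(129, 2) · (1/2) = 8256/2 = 4128 ≈ 4128.000.

E[X] = 4128 = 4128.000.


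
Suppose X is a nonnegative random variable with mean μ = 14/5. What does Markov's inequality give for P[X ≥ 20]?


μ = E[X] = 14/5, a = 20.
Markov: P[X ≥ 20] ≤ μ/a = (14/5)/20 = 7/50.
Numerically: ≈ 0.14000.
(Since a = 20 > μ = 2.80000, the bound 7/50 is < 1 and informative.)

P[X ≥ 20] ≤ 7/50 ≈ 0.14000.


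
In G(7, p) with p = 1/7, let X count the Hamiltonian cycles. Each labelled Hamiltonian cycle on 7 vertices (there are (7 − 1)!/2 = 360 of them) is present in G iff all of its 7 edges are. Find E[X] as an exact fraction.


K_7 has (7 − 1)!/2 = 360 labelled Hamiltonian cycles.
For each such Hamiltonian cycle H, let X_H = 1 if all 7 edges of H are present in G. Then P[X_H = 1] = p^{7} = (1/7)^{7} = 1/823543.
Summing the indicators: E[X] = Σ_H E[X_H] = 360 · p^{7} = 360 · 1/823543 = 360/823543.
Numerically: E[X] ≈ 0.0004371.

E[X] = 360 · (1/7)^{7} = 360/823543 ≈ 0.0004371.


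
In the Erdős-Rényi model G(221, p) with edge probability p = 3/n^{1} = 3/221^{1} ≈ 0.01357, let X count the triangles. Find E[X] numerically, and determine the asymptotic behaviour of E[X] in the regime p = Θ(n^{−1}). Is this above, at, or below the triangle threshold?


Number of potential triangles: C(221, 3) = 1774630.
Each occurs with probability p³ ≈ (0.01357)³ ≈ 2.501422e-06.
By linearity: E[X] = C(221, 3)·p³ ≈ 1774630 · 2.501422e-06 ≈ 4.4391.
Here α = 1, so p = 3/n is exactly at the triangle threshold p ~ 1/n. Asymptotically E[X] → c³/6 = 3³/6 = 9/2 ≈ 4.5000, a bounded constant. In this regime the triangle count is asymptotically Poisson(c³/6).

E[X] ≈ 4.4391; in regime p = Θ(1/n^{1}) E[X] stays bounded (at the triangle threshold p ~ 1/n).


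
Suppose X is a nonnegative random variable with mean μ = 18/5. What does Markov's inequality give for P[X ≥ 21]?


μ = E[X] = 18/5, a = 21.
Markov: P[X ≥ 21] ≤ μ/a = (18/5)/21 = 6/35.
Numerically: ≈ 0.171429.
(Since a = 21 > μ = 3.600000, the bound 6/35 is < 1 and informative.)

P[X ≥ 21] ≤ 6/35 ≈ 0.171429.


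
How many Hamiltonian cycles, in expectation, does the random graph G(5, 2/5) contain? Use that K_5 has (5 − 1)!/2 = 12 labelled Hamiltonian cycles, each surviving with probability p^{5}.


K_5 has (5 − 1)!/2 = 12 labelled Hamiltonian cycles.
For each such Hamiltonian cycle H, let X_H = 1 if all 5 edges of H are present in G. Then P[X_H = 1] = p^{5} = (2/5)^{5} = 32/3125.
By linearity of expectation: E[X] = Σ_H E[X_H] = 12 · p^{5} = 12 · 32/3125 = 384/3125.
Numerically: E[X] ≈ 0.12288.

E[X] = 12 · (2/5)^{5} = 384/3125 ≈ 0.12288.


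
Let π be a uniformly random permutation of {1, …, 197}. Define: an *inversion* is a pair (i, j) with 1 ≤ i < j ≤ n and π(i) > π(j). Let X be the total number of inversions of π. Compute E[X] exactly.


Write X = Σ X_I over the C(197, 2) = 19306 pairs i < j, with X_I the indicator of one inversion.
There are 19306 indicators.
For each fixed pair i < j, the values π(i) and π(j) are two distinct elements of {1, …, 197} in uniformly random order; by symmetry P[π(i) > π(j)] = 1/2.
By linearity: E[X] = 19306 · (1/2) = C(197, 2) · (1/2) = 19306/2 = 9653 ≈ 9653.000.

E[X] = 9653 = 9653.000.


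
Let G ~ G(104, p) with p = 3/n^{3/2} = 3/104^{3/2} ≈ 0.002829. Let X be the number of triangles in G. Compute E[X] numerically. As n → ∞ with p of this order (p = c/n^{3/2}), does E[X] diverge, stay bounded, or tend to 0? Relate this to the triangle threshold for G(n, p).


Number of potential triangles: C(104, 3) = 182104.
Each occurs with probability p³ ≈ (0.002829)³ ≈ 2.263152e-08.
By linearity: E[X] = C(104, 3)·p³ ≈ 182104 · 2.263152e-08 ≈ 0.0041.
Since α = 3/2 > 1, p = c/n^{3/2} = o(1/n) is below the triangle threshold p ~ 1/n. Asymptotically E[X] ~ (c³/6)·n^{3(1−α)} = (3³/6)·n^{-1.5} → 0, so by Markov's inequality G has no triangles w.h.p.

E[X] ≈ 0.0041; in regime p = Θ(1/n^{3/2}) E[X] tends to 0 (below the triangle threshold p ~ 1/n).


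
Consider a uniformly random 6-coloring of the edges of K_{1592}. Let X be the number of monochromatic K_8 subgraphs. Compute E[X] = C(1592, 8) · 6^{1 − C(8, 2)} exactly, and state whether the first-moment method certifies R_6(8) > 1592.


E[X] = C(1592, 8) · 6^{1 − 28} = 1005480414540892933435 · 6^{−27} = 1005480414540892933435/1023490369077469249536.
As a reduced fraction: E[X] = 1005480414540892933435/1023490369077469249536 ≈ 0.9824.
Is E[X] < 1? YES.
Since E[X] < 1, there exists a 6-coloring of K_{1592} with no monochromatic K_8; hence R_6(8) > 1592.

E[X] = 1005480414540892933435/1023490369077469249536 ≈ 0.9824; E[X] < 1, so R_6(8) > 1592.


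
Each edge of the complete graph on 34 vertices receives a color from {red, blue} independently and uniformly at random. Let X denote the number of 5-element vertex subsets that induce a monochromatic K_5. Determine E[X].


Let X = Σ_S X_S over the C(34, 5) = 278256 subsets S of size 5, where X_S = 1 if the K_5 on S is monochromatic.
For a fixed S, the K_5 on S has C(5, 2) = 10 edges. P[all 10 edges red] = (1/2)^10, and likewise for blue, so P[monochromatic] = 2·(1/2)^10 = 2^{1 − 10} = 1/512.
By linearity of expectation: E[X] = C(34, 5) · 2^{1 − 10} = 278256 · 1/512 = 17391/32.
Numerically: E[X] ≈ 543.468750.

E[X] = C(34,5)·2^(1−C(5,2)) = 17391/32 ≈ 543.468750.


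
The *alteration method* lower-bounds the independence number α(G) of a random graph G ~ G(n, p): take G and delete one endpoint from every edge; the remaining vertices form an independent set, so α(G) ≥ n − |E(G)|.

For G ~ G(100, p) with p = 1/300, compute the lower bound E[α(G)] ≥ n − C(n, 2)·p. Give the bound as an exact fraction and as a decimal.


E[|E(G)|] = C(100, 2)·p = 4950 · (1/300) = 33/2.
E[α(G)] ≥ n − E[|E(G)|] = 100 − 33/2 = 167/2.
Numerically: ≈ 83.500.
(This is only a lower bound; the true E[α(G)] may be larger.)

E[α(G)] ≥ 167/2 ≈ 83.500.


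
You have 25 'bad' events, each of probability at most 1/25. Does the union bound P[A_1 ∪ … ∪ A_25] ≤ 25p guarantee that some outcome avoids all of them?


Union bound: P[∪_{i=1}^{25} A_i] ≤ Σ_i P[A_i] ≤ 25·p = 25·(1/25) = 1.
Numerically: 1 ≈ 1.00000.
Is 1 < 1? NO.
Since the bound 1 is ≥ 1, the union bound is uninformative here; it does NOT by itself certify existence.

25·p = 1 ≈ 1.00000; existence NOT certified by the union bound.


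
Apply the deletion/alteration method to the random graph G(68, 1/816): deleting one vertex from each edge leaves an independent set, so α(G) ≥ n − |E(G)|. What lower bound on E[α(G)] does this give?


E[|E(G)|] = C(68, 2)·p = 2278 · (1/816) = 67/24.
E[α(G)] ≥ n − E[|E(G)|] = 68 − 67/24 = 1565/24.
Numerically: ≈ 65.20833.
(This is only a lower bound; the true E[α(G)] may be larger.)

E[α(G)] ≥ 1565/24 ≈ 65.20833.


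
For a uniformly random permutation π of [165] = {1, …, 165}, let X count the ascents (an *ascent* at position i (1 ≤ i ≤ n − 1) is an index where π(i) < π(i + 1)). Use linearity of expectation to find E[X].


Write X = Σ X_I over i = 1, …, 164, with X_I the indicator of one ascent.
There are 164 indicators.
For each fixed i, the pair (π(i), π(i+1)) is a uniformly random ordered pair of distinct values from {1, …, 165}; by symmetry P[π(i) < π(i+1)] = 1/2.
By linearity: E[X] = 164 · (1/2) = (165 − 1) · (1/2) = 82 ≈ 82.000.

E[X] = 82 = 82.000.


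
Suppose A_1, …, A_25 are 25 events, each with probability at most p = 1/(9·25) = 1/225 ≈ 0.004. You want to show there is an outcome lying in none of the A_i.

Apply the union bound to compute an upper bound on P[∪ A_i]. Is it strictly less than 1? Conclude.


Union bound: P[∪_{i=1}^{25} A_i] ≤ Σ_i P[A_i] ≤ 25·p = 25·(1/225) = 1/9.
Numerically: 1/9 ≈ 0.111.
Is 1/9 < 1? YES.
Since P[∪ A_i] ≤ 1/9 < 1, the complement has P[∩ A_i^c] ≥ 1 − 1/9 = 8/9 > 0, so some outcome avoids every A_i.

25·p = 1/9 ≈ 0.111; existence CERTIFIED by the union bound.


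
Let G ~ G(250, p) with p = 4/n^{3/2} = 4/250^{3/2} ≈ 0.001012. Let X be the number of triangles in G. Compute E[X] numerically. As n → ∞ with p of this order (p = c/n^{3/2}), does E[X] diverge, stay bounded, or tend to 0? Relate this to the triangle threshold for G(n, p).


Number of potential triangles: C(250, 3) = 2573000.
Each occurs with probability p³ ≈ (0.001012)³ ≈ 1.036215e-09.
By linearity: E[X] = C(250, 3)·p³ ≈ 2573000 · 1.036215e-09 ≈ 0.0027.
Since α = 3/2 > 1, p = c/n^{3/2} = o(1/n) is below the triangle threshold p ~ 1/n. Asymptotically E[X] ~ (c³/6)·n^{3(1−α)} = (4³/6)·n^{-1.5} → 0, so by Markov's inequality G has no triangles w.h.p.

E[X] ≈ 0.0027; in regime p = Θ(1/n^{3/2}) E[X] tends to 0 (below the triangle threshold p ~ 1/n).


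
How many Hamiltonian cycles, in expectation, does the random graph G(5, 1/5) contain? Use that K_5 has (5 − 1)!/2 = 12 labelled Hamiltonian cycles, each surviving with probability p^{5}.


K_5 has (5 − 1)!/2 = 12 labelled Hamiltonian cycles.
For each such Hamiltonian cycle H, let X_H = 1 if all 5 edges of H are present in G. Then P[X_H = 1] = p^{5} = (1/5)^{5} = 1/3125.
Summing the indicators: E[X] = Σ_H E[X_H] = 12 · p^{5} = 12 · 1/3125 = 12/3125.
Numerically: E[X] ≈ 0.00384.

E[X] = 12 · (1/5)^{5} = 12/3125 ≈ 0.00384.


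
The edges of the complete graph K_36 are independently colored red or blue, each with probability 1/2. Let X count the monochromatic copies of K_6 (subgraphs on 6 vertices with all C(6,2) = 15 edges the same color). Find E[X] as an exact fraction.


Let X = Σ_S X_S over the C(36, 6) = 1947792 subsets S of size 6, where X_S = 1 if the K_6 on S is monochromatic.
For a fixed S, the K_6 on S has C(6, 2) = 15 edges. P[all 15 edges red] = (1/2)^15, and likewise for blue, so P[monochromatic] = 2·(1/2)^15 = 2^{1 − 15} = 1/16384.
By linearity of expectation: E[X] = C(36, 6) · 2^{1 − 15} = 1947792 · 1/16384 = 121737/1024.
Numerically: E[X] ≈ 118.883789.

E[X] = C(36,6)·2^(1−C(6,2)) = 121737/1024 ≈ 118.883789.


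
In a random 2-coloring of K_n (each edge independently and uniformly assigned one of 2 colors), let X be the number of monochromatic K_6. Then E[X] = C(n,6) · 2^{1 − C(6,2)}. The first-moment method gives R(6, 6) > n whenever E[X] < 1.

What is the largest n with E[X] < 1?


We need C(n, 6) · 2^{1 − 15} < 1, i.e. C(n, 6) < 2^{15 − 1} = 16384.
Check values of n near the boundary:
  n = 11: C(11, 6) = 462; 462 < 16384? YES
  n = 12: C(12, 6) = 924; 924 < 16384? YES
  n = 13: C(13, 6) = 1716; 1716 < 16384? YES
  n = 14: C(14, 6) = 3003; 3003 < 16384? YES
  n = 15: C(15, 6) = 5005; 5005 < 16384? YES
  n = 16: C(16, 6) = 8008; 8008 < 16384? YES
  n = 17: C(17, 6) = 12376; 12376 < 16384? YES
  n = 18: C(18, 6) = 18564; 18564 < 16384? NO
  n = 19: C(19, 6) = 27132; 27132 < 16384? NO
  n = 20: C(20, 6) = 38760; 38760 < 16384? NO
The largest n with C(n, 6) < 16384 is n = 17 (where E[X] = 1547/2048 ≈ 0.755371). Hence R(6, 6) > 17, i.e. R(6, 6) ≥ 18.

Largest n = 17; hence R(6, 6) > 17.


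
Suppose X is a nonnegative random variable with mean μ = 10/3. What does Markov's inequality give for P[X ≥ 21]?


μ = E[X] = 10/3, a = 21.
Markov: P[X ≥ 21] ≤ μ/a = (10/3)/21 = 10/63.
Numerically: ≈ 0.158730.
(Since a = 21 > μ = 3.333333, the bound 10/63 is < 1 and informative.)

P[X ≥ 21] ≤ 10/63 ≈ 0.158730.


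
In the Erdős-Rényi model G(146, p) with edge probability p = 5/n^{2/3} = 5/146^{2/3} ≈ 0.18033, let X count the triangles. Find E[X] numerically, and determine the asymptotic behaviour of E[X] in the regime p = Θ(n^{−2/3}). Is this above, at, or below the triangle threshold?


Number of potential triangles: C(146, 3) = 508080.
Each occurs with probability p³ ≈ (0.18033)³ ≈ 5.8641396e-03.
By linearity: E[X] = C(146, 3)·p³ ≈ 508080 · 5.8641396e-03 ≈ 2979.45205.
Since α = 2/3 < 1, p = c/n^{2/3} ≫ 1/n is above the triangle threshold p ~ 1/n. Asymptotically E[X] ~ (c³/6)·n^{3(1−α)} = (5³/6)·n^{1} → ∞; triangles are abundant w.h.p.

E[X] ≈ 2979.45205; in regime p = Θ(1/n^{2/3}) E[X] diverges (above the triangle threshold p ~ 1/n).


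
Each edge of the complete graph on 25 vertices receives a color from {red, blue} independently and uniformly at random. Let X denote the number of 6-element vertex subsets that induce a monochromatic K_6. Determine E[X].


Let X = Σ_S X_S over the C(25, 6) = 177100 subsets S of size 6, where X_S = 1 if the K_6 on S is monochromatic.
For a fixed S, the K_6 on S has C(6, 2) = 15 edges. P[all 15 edges red] = (1/2)^15, and likewise for blue, so P[monochromatic] = 2·(1/2)^15 = 2^{1 − 15} = 1/16384.
By linearity: E[X] = C(25, 6) · 2^{1 − 15} = 177100 · 1/16384 = 44275/4096.
Numerically: E[X] ≈ 10.80933.

E[X] = C(25,6)·2^(1−C(6,2)) = 44275/4096 ≈ 10.80933.


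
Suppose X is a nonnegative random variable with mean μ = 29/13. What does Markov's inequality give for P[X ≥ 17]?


μ = E[X] = 29/13, a = 17.
Markov: P[X ≥ 17] ≤ μ/a = (29/13)/17 = 29/221.
Numerically: ≈ 0.1312.
(Since a = 17 > μ = 2.2308, the bound 29/221 is < 1 and informative.)

P[X ≥ 17] ≤ 29/221 ≈ 0.1312.


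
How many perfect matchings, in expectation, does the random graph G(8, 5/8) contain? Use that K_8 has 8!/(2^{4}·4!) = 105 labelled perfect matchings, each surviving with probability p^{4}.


K_8 has 8!/(2^{4}·4!) = 105 labelled perfect matchings.
For each such perfect matching H, let X_H = 1 if all 4 edges of H are present in G. Then P[X_H = 1] = p^{4} = (5/8)^{4} = 625/4096.
By linearity: E[X] = Σ_H E[X_H] = 105 · p^{4} = 105 · 625/4096 = 65625/4096.
Numerically: E[X] ≈ 16.02.

E[X] = 105 · (5/8)^{4} = 65625/4096 ≈ 16.02.


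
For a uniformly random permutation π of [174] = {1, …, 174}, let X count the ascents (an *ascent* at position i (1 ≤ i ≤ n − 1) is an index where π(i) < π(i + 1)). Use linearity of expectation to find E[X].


Write X = Σ X_I over i = 1, …, 173, with X_I the indicator of one ascent.
There are 173 indicators.
For each fixed i, the pair (π(i), π(i+1)) is a uniformly random ordered pair of distinct values from {1, …, 174}; by symmetry P[π(i) < π(i+1)] = 1/2.
By linearity: E[X] = 173 · (1/2) = (174 − 1) · (1/2) = 173/2 ≈ 86.500.

E[X] = 173/2 = 86.500.


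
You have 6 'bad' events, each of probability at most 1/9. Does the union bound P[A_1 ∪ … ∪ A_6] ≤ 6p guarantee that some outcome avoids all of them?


Union bound: P[∪_{i=1}^{6} A_i] ≤ Σ_i P[A_i] ≤ 6·p = 6·(1/9) = 2/3.
Numerically: 2/3 ≈ 0.66667.
Is 2/3 < 1? YES.
Since P[∪ A_i] ≤ 2/3 < 1, the complement has P[∩ A_i^c] ≥ 1 − 2/3 = 1/3 > 0, so some outcome avoids every A_i.

6·p = 2/3 ≈ 0.66667; existence CERTIFIED by the union bound.


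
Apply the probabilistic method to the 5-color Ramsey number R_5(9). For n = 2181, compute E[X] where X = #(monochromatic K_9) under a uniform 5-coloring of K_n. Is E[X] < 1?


E[X] = C(2181, 9) · 5^{1 − 36} = 3026635205263909847920400 · 5^{−35} = 3026635205263909847920400/2910383045673370361328125.
As a reduced fraction: E[X] = 121065408210556393916816/116415321826934814453125 ≈ 1.0399.
Is E[X] < 1? NO.
Since E[X] ≥ 1, the first-moment bound is inconclusive at n = 2181; it does NOT by itself certify R_5(9) > 2181.

E[X] = 121065408210556393916816/116415321826934814453125 ≈ 1.0399; E[X] ≥ 1; first-moment method inconclusive here.


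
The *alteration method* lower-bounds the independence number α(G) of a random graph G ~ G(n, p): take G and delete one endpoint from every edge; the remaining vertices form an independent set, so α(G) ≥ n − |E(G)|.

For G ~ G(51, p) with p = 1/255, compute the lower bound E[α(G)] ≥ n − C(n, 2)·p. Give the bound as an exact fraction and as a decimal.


E[|E(G)|] = C(51, 2)·p = 1275 · (1/255) = 5.
E[α(G)] ≥ n − E[|E(G)|] = 51 − 5 = 46.
Numerically: ≈ 46.00000.
(This is only a lower bound; the true E[α(G)] may be larger.)

E[α(G)] ≥ 46 ≈ 46.00000.


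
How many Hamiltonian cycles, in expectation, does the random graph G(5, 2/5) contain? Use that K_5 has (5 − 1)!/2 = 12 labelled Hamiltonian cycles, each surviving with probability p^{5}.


K_5 has (5 − 1)!/2 = 12 labelled Hamiltonian cycles.
For each such Hamiltonian cycle H, let X_H = 1 if all 5 edges of H are present in G. Then P[X_H = 1] = p^{5} = (2/5)^{5} = 32/3125.
By linearity of expectation: E[X] = Σ_H E[X_H] = 12 · p^{5} = 12 · 32/3125 = 384/3125.
Numerically: E[X] ≈ 0.12288.

E[X] = 12 · (2/5)^{5} = 384/3125 ≈ 0.12288.


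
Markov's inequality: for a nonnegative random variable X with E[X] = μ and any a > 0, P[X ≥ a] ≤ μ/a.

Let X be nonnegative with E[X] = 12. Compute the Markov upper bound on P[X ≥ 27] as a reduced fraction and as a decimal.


μ = E[X] = 12, a = 27.
Markov: P[X ≥ 27] ≤ μ/a = (12)/27 = 4/9.
Numerically: ≈ 0.44444.
(Since a = 27 > μ = 12.00000, the bound 4/9 is < 1 and informative.)

P[X ≥ 27] ≤ 4/9 ≈ 0.44444.


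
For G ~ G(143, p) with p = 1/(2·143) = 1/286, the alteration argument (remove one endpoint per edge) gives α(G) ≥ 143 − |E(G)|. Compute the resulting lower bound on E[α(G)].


E[|E(G)|] = C(143, 2)·p = 10153 · (1/286) = 71/2.
E[α(G)] ≥ n − E[|E(G)|] = 143 − 71/2 = 215/2.
Numerically: ≈ 107.500.
(This is only a lower bound; the true E[α(G)] may be larger.)

E[α(G)] ≥ 215/2 ≈ 107.500.


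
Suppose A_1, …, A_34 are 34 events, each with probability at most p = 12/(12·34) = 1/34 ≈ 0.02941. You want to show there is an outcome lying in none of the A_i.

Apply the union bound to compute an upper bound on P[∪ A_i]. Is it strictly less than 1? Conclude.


Union bound: P[∪_{i=1}^{34} A_i] ≤ Σ_i P[A_i] ≤ 34·p = 34·(1/34) = 1.
Numerically: 1 ≈ 1.00000.
Is 1 < 1? NO.
Since the bound 1 is ≥ 1, the union bound is uninformative here; it does NOT by itself certify existence.

34·p = 1 ≈ 1.00000; existence NOT certified by the union bound.


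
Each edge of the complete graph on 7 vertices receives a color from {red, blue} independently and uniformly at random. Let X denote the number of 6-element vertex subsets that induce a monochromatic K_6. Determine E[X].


Let X = Σ_S X_S over the C(7, 6) = 7 subsets S of size 6, where X_S = 1 if the K_6 on S is monochromatic.
For a fixed S, the K_6 on S has C(6, 2) = 15 edges. P[all 15 edges red] = (1/2)^15, and likewise for blue, so P[monochromatic] = 2·(1/2)^15 = 2^{1 − 15} = 1/16384.
Summing: E[X] = C(7, 6) · 2^{1 − 15} = 7 · 1/16384 = 7/16384.
Numerically: E[X] ≈ 0.00043.

E[X] = C(7,6)·2^(1−C(6,2)) = 7/16384 ≈ 0.00043.


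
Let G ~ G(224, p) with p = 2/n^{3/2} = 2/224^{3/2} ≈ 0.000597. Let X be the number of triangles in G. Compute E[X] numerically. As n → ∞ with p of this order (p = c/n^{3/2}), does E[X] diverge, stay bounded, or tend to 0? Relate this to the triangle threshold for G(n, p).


Number of potential triangles: C(224, 3) = 1848224.
Each occurs with probability p³ ≈ (0.000597)³ ≈ 2.12312e-10.
By linearity: E[X] = C(224, 3)·p³ ≈ 1848224 · 2.12312e-10 ≈ 0.000.
Since α = 3/2 > 1, p = c/n^{3/2} = o(1/n) is below the triangle threshold p ~ 1/n. Asymptotically E[X] ~ (c³/6)·n^{3(1−α)} = (2³/6)·n^{-1.5} → 0, so by Markov's inequality G has no triangles w.h.p.

E[X] ≈ 0.000; in regime p = Θ(1/n^{3/2}) E[X] tends to 0 (below the triangle threshold p ~ 1/n).


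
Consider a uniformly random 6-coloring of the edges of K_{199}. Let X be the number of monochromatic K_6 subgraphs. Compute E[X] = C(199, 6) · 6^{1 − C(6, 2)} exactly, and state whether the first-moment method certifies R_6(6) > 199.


E[X] = C(199, 6) · 6^{1 − 15} = 79936367511 · 6^{−14} = 79936367511/78364164096.
As a reduced fraction: E[X] = 26645455837/26121388032 ≈ 1.0201.
Is E[X] < 1? NO.
Since E[X] ≥ 1, the first-moment bound is inconclusive at n = 199; it does NOT by itself certify R_6(6) > 199.

E[X] = 26645455837/26121388032 ≈ 1.0201; E[X] ≥ 1; first-moment method inconclusive here.


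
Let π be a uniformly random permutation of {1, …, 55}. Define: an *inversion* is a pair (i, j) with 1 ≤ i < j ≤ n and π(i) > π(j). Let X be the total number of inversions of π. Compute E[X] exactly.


Write X = Σ X_I over the C(55, 2) = 1485 pairs i < j, with X_I the indicator of one inversion.
There are 1485 indicators.
For each fixed pair i < j, the values π(i) and π(j) are two distinct elements of {1, …, 55} in uniformly random order; by symmetry P[π(i) > π(j)] = 1/2.
By linearity: E[X] = 1485 · (1/2) = C(55, 2) · (1/2) = 1485/2 = 1485/2 ≈ 742.500000.

E[X] = 1485/2 = 742.500000.


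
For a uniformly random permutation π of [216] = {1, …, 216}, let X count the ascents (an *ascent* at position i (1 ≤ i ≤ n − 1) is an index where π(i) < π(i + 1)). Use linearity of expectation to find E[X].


Write X = Σ X_I over i = 1, …, 215, with X_I the indicator of one ascent.
There are 215 indicators.
For each fixed i, the pair (π(i), π(i+1)) is a uniformly random ordered pair of distinct values from {1, …, 216}; by symmetry P[π(i) < π(i+1)] = 1/2.
By linearity: E[X] = 215 · (1/2) = (216 − 1) · (1/2) = 215/2 ≈ 107.500000.

E[X] = 215/2 = 107.500000.


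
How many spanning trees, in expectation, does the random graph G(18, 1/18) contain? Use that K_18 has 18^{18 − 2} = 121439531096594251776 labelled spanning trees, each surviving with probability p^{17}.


K_18 has 18^{18 − 2} = 121439531096594251776 labelled spanning trees.
For each such spanning tree H, let X_H = 1 if all 17 edges of H are present in G. Then P[X_H = 1] = p^{17} = (1/18)^{17} = 1/2185911559738696531968.
Summing the indicators: E[X] = Σ_H E[X_H] = 121439531096594251776 · p^{17} = 121439531096594251776 · 1/2185911559738696531968 = 1/18.
Numerically: E[X] ≈ 0.0555556.

E[X] = 121439531096594251776 · (1/18)^{17} = 1/18 ≈ 0.0555556.


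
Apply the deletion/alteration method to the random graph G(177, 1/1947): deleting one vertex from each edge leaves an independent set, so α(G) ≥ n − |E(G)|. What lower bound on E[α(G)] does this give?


E[|E(G)|] = C(177, 2)·p = 15576 · (1/1947) = 8.
E[α(G)] ≥ n − E[|E(G)|] = 177 − 8 = 169.
Numerically: ≈ 169.00000.
(This is only a lower bound; the true E[α(G)] may be larger.)

E[α(G)] ≥ 169 ≈ 169.00000.


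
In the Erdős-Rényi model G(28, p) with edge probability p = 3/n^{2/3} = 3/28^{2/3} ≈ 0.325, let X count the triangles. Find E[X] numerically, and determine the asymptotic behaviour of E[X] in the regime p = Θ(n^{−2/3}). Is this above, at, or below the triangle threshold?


Number of potential triangles: C(28, 3) = 3276.
Each occurs with probability p³ ≈ (0.325)³ ≈ 3.44388e-02.
By linearity: E[X] = C(28, 3)·p³ ≈ 3276 · 3.44388e-02 ≈ 112.821.
Since α = 2/3 < 1, p = c/n^{2/3} ≫ 1/n is above the triangle threshold p ~ 1/n. Asymptotically E[X] ~ (c³/6)·n^{3(1−α)} = (3³/6)·n^{1} → ∞; triangles are abundant w.h.p.

E[X] ≈ 112.821; in regime p = Θ(1/n^{2/3}) E[X] diverges (above the triangle threshold p ~ 1/n).


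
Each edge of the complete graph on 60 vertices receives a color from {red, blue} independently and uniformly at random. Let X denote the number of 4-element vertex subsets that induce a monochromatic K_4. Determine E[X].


Let X = Σ_S X_S over the C(60, 4) = 487635 subsets S of size 4, where X_S = 1 if the K_4 on S is monochromatic.
For a fixed S, the K_4 on S has C(4, 2) = 6 edges. P[all 6 edges red] = (1/2)^6, and likewise for blue, so P[monochromatic] = 2·(1/2)^6 = 2^{1 − 6} = 1/32.
By linearity of expectation: E[X] = C(60, 4) · 2^{1 − 6} = 487635 · 1/32 = 487635/32.
Numerically: E[X] ≈ 15238.59375.

E[X] = C(60,4)·2^(1−C(4,2)) = 487635/32 ≈ 15238.59375.


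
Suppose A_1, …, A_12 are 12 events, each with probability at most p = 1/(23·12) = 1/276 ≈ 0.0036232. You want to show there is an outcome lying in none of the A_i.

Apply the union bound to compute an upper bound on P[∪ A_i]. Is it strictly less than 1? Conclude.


Union bound: P[∪_{i=1}^{12} A_i] ≤ Σ_i P[A_i] ≤ 12·p = 12·(1/276) = 1/23.
Numerically: 1/23 ≈ 0.0434783.
Is 1/23 < 1? YES.
Since P[∪ A_i] ≤ 1/23 < 1, the complement has P[∩ A_i^c] ≥ 1 − 1/23 = 22/23 > 0, so some outcome avoids every A_i.

12·p = 1/23 ≈ 0.0434783; existence CERTIFIED by the union bound.


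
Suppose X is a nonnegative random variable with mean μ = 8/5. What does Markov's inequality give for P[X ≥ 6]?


μ = E[X] = 8/5, a = 6.
Markov: P[X ≥ 6] ≤ μ/a = (8/5)/6 = 4/15.
Numerically: ≈ 0.266667.
(Since a = 6 > μ = 1.600000, the bound 4/15 is < 1 and informative.)

P[X ≥ 6] ≤ 4/15 ≈ 0.266667.


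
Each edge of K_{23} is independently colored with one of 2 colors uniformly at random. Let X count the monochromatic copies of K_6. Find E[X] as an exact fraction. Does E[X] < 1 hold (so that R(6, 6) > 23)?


E[X] = C(23, 6) · 2^{1 − 15} = 100947 · 2^{−14} = 100947/16384.
As a reduced fraction: E[X] = 100947/16384 ≈ 6.1613.
Is E[X] < 1? NO.
Since E[X] ≥ 1, the first-moment bound is inconclusive at n = 23; it does NOT by itself certify R(6, 6) > 23.

E[X] = 100947/16384 ≈ 6.1613; E[X] ≥ 1; first-moment method inconclusive here.


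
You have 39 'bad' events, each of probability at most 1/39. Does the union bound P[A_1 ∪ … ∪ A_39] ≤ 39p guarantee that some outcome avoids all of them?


Union bound: P[∪_{i=1}^{39} A_i] ≤ Σ_i P[A_i] ≤ 39·p = 39·(1/39) = 1.
Numerically: 1 ≈ 1.00000.
Is 1 < 1? NO.
Since the bound 1 is ≥ 1, the union bound is uninformative here; it does NOT by itself certify existence.

39·p = 1 ≈ 1.00000; existence NOT certified by the union bound.


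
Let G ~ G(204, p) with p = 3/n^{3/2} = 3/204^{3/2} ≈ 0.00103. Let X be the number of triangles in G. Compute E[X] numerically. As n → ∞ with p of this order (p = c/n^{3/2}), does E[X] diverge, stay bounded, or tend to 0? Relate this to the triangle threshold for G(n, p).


Number of potential triangles: C(204, 3) = 1394204.
Each occurs with probability p³ ≈ (0.00103)³ ≈ 1.09151e-09.
By linearity: E[X] = C(204, 3)·p³ ≈ 1394204 · 1.09151e-09 ≈ 0.002.
Since α = 3/2 > 1, p = c/n^{3/2} = o(1/n) is below the triangle threshold p ~ 1/n. Asymptotically E[X] ~ (c³/6)·n^{3(1−α)} = (3³/6)·n^{-1.5} → 0, so by Markov's inequality G has no triangles w.h.p.

E[X] ≈ 0.002; in regime p = Θ(1/n^{3/2}) E[X] tends to 0 (below the triangle threshold p ~ 1/n).


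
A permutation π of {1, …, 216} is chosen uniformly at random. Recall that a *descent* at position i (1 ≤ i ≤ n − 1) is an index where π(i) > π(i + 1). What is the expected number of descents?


Write X = Σ X_I over i = 1, …, 215, with X_I the indicator of one descent.
There are 215 indicators.
For each fixed i, the pair (π(i), π(i+1)) is a uniformly random ordered pair of distinct values from {1, …, 216}; by symmetry P[π(i) > π(i+1)] = 1/2.
By linearity: E[X] = 215 · (1/2) = (216 − 1) · (1/2) = 215/2 ≈ 107.5000.

E[X] = 215/2 = 107.5000.


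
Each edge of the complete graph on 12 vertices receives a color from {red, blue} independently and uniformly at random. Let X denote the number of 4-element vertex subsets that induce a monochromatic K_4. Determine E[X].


Let X = Σ_S X_S over the C(12, 4) = 495 subsets S of size 4, where X_S = 1 if the K_4 on S is monochromatic.
For a fixed S, the K_4 on S has C(4, 2) = 6 edges. P[all 6 edges red] = (1/2)^6, and likewise for blue, so P[monochromatic] = 2·(1/2)^6 = 2^{1 − 6} = 1/32.
By linearity of expectation: E[X] = C(12, 4) · 2^{1 − 6} = 495 · 1/32 = 495/32.
Numerically: E[X] ≈ 15.46875.

E[X] = C(12,4)·2^(1−C(4,2)) = 495/32 ≈ 15.46875.


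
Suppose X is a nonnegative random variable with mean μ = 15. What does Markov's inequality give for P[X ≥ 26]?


μ = E[X] = 15, a = 26.
Markov: P[X ≥ 26] ≤ μ/a = (15)/26 = 15/26.
Numerically: ≈ 0.5769.
(Since a = 26 > μ = 15.0000, the bound 15/26 is < 1 and informative.)

P[X ≥ 26] ≤ 15/26 ≈ 0.5769.


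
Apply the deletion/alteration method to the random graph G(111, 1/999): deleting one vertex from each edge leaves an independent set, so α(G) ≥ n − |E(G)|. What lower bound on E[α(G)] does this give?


E[|E(G)|] = C(111, 2)·p = 6105 · (1/999) = 55/9.
E[α(G)] ≥ n − E[|E(G)|] = 111 − 55/9 = 944/9.
Numerically: ≈ 104.88889.
(This is only a lower bound; the true E[α(G)] may be larger.)

E[α(G)] ≥ 944/9 ≈ 104.88889.


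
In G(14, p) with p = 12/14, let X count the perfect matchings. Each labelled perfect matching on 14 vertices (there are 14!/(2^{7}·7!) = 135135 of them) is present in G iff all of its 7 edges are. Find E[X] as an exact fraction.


K_14 has 14!/(2^{7}·7!) = 135135 labelled perfect matchings.
For each such perfect matching H, let X_H = 1 if all 7 edges of H are present in G. Then P[X_H = 1] = p^{7} = (6/7)^{7} = 279936/823543.
By linearity of expectation: E[X] = Σ_H E[X_H] = 135135 · p^{7} = 135135 · 279936/823543 = 5404164480/117649.
Numerically: E[X] ≈ 45935.

E[X] = 135135 · (6/7)^{7} = 5404164480/117649 ≈ 45935.


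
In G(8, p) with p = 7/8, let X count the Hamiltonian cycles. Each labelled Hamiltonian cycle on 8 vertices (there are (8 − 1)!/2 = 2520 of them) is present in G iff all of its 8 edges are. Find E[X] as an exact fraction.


K_8 has (8 − 1)!/2 = 2520 labelled Hamiltonian cycles.
For each such Hamiltonian cycle H, let X_H = 1 if all 8 edges of H are present in G. Then P[X_H = 1] = p^{8} = (7/8)^{8} = 5764801/16777216.
Summing the indicators: E[X] = Σ_H E[X_H] = 2520 · p^{8} = 2520 · 5764801/16777216 = 1815912315/2097152.
Numerically: E[X] ≈ 865.89.

E[X] = 2520 · (7/8)^{8} = 1815912315/2097152 ≈ 865.89.


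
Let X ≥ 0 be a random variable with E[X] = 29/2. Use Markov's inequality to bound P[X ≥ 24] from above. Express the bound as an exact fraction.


μ = E[X] = 29/2, a = 24.
Markov: P[X ≥ 24] ≤ μ/a = (29/2)/24 = 29/48.
Numerically: ≈ 0.604167.
(Since a = 24 > μ = 14.500000, the bound 29/48 is < 1 and informative.)

P[X ≥ 24] ≤ 29/48 ≈ 0.604167.


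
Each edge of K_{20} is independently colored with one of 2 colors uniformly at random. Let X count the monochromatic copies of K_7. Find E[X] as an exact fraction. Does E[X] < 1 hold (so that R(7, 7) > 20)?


E[X] = C(20, 7) · 2^{1 − 21} = 77520 · 2^{−20} = 77520/1048576.
As a reduced fraction: E[X] = 4845/65536 ≈ 0.0739288.
Is E[X] < 1? YES.
Since E[X] < 1, there exists a 2-coloring of K_{20} with no monochromatic K_7; hence R(7, 7) > 20.

E[X] = 4845/65536 ≈ 0.0739288; E[X] < 1, so R(7, 7) > 20.


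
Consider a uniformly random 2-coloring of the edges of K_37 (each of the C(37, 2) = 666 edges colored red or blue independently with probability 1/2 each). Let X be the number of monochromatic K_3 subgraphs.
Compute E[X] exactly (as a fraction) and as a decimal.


Let X = Σ_S X_S over the C(37, 3) = 7770 subsets S of size 3, where X_S = 1 if the K_3 on S is monochromatic.
For a fixed S, the K_3 on S has C(3, 2) = 3 edges. P[all 3 edges red] = (1/2)^3, and likewise for blue, so P[monochromatic] = 2·(1/2)^3 = 2^{1 − 3} = 1/4.
Summing: E[X] = C(37, 3) · 2^{1 − 3} = 7770 · 1/4 = 3885/2.
Numerically: E[X] ≈ 1942.5000.

E[X] = C(37,3)·2^(1−C(3,2)) = 3885/2 ≈ 1942.5000.


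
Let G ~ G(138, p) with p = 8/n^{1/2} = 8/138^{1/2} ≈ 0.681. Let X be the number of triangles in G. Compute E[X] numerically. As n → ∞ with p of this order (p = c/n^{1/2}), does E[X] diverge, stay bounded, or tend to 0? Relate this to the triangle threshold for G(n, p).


Number of potential triangles: C(138, 3) = 428536.
Each occurs with probability p³ ≈ (0.681)³ ≈ 3.158285e-01.
By linearity: E[X] = C(138, 3)·p³ ≈ 428536 · 3.158285e-01 ≈ 135343.8863.
Since α = 1/2 < 1, p = c/n^{1/2} ≫ 1/n is above the triangle threshold p ~ 1/n. Asymptotically E[X] ~ (c³/6)·n^{3(1−α)} = (8³/6)·n^{1.5} → ∞; triangles are abundant w.h.p.

E[X] ≈ 135343.8863; in regime p = Θ(1/n^{1/2}) E[X] diverges (above the triangle threshold p ~ 1/n).


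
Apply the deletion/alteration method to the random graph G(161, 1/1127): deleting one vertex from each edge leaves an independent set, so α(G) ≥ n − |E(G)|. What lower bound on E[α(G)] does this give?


E[|E(G)|] = C(161, 2)·p = 12880 · (1/1127) = 80/7.
E[α(G)] ≥ n − E[|E(G)|] = 161 − 80/7 = 1047/7.
Numerically: ≈ 149.57143.
(This is only a lower bound; the true E[α(G)] may be larger.)

E[α(G)] ≥ 1047/7 ≈ 149.57143.


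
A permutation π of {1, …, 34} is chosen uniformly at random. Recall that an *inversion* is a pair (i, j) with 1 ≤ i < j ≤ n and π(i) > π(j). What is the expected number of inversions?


Write X = Σ X_I over the C(34, 2) = 561 pairs i < j, with X_I the indicator of one inversion.
There are 561 indicators.
For each fixed pair i < j, the values π(i) and π(j) are two distinct elements of {1, …, 34} in uniformly random order; by symmetry P[π(i) > π(j)] = 1/2.
By linearity: E[X] = 561 · (1/2) = C(34, 2) · (1/2) = 561/2 = 561/2 ≈ 280.500000.

E[X] = 561/2 = 280.500000.


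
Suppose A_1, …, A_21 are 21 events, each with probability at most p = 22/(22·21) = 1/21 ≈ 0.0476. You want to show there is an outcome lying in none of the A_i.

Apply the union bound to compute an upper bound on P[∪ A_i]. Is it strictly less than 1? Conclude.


Union bound: P[∪_{i=1}^{21} A_i] ≤ Σ_i P[A_i] ≤ 21·p = 21·(1/21) = 1.
Numerically: 1 ≈ 1.0000.
Is 1 < 1? NO.
Since the bound 1 is ≥ 1, the union bound is uninformative here; it does NOT by itself certify existence.

21·p = 1 ≈ 1.0000; existence NOT certified by the union bound.


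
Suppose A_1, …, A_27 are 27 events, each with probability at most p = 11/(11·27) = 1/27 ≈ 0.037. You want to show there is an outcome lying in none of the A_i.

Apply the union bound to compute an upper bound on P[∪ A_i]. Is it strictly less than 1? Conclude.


Union bound: P[∪_{i=1}^{27} A_i] ≤ Σ_i P[A_i] ≤ 27·p = 27·(1/27) = 1.
Numerically: 1 ≈ 1.000.
Is 1 < 1? NO.
Since the bound 1 is ≥ 1, the union bound is uninformative here; it does NOT by itself certify existence.

27·p = 1 ≈ 1.000; existence NOT certified by the union bound.


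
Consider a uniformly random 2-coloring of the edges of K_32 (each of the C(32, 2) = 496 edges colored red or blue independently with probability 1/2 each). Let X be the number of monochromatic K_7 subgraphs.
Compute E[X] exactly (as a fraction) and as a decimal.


Let X = Σ_S X_S over the C(32, 7) = 3365856 subsets S of size 7, where X_S = 1 if the K_7 on S is monochromatic.
For a fixed S, the K_7 on S has C(7, 2) = 21 edges. P[all 21 edges red] = (1/2)^21, and likewise for blue, so P[monochromatic] = 2·(1/2)^21 = 2^{1 − 21} = 1/1048576.
Summing: E[X] = C(32, 7) · 2^{1 − 21} = 3365856 · 1/1048576 = 105183/32768.
Numerically: E[X] ≈ 3.2099.

E[X] = C(32,7)·2^(1−C(7,2)) = 105183/32768 ≈ 3.2099.


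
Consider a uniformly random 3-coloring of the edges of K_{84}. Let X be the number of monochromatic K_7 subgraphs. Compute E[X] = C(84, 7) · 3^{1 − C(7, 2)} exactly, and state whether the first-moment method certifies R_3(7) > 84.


E[X] = C(84, 7) · 3^{1 − 21} = 4529365776 · 3^{−20} = 4529365776/3486784401.
As a reduced fraction: E[X] = 55918096/43046721 ≈ 1.29901.
Is E[X] < 1? NO.
Since E[X] ≥ 1, the first-moment bound is inconclusive at n = 84; it does NOT by itself certify R_3(7) > 84.

E[X] = 55918096/43046721 ≈ 1.29901; E[X] ≥ 1; first-moment method inconclusive here.


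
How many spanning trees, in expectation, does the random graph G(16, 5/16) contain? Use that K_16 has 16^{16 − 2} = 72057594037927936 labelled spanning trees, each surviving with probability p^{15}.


K_16 has 16^{16 − 2} = 72057594037927936 labelled spanning trees.
For each such spanning tree H, let X_H = 1 if all 15 edges of H are present in G. Then P[X_H = 1] = p^{15} = (5/16)^{15} = 30517578125/1152921504606846976.
By linearity: E[X] = Σ_H E[X_H] = 72057594037927936 · p^{15} = 72057594037927936 · 30517578125/1152921504606846976 = 30517578125/16.
Numerically: E[X] ≈ 1.91e+09.

E[X] = 72057594037927936 · (5/16)^{15} = 30517578125/16 ≈ 1.91e+09.


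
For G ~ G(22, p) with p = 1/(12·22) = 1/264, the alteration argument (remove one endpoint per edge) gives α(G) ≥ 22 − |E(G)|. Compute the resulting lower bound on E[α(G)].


E[|E(G)|] = C(22, 2)·p = 231 · (1/264) = 7/8.
E[α(G)] ≥ n − E[|E(G)|] = 22 − 7/8 = 169/8.
Numerically: ≈ 21.12500.
(This is only a lower bound; the true E[α(G)] may be larger.)

E[α(G)] ≥ 169/8 ≈ 21.12500.
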